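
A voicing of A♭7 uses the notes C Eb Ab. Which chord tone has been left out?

The full A♭7 chord is Ab, C, Eb, Gb.
Comparing with the voicing, the minor 7th (7th) — Gb — is absent.

Gb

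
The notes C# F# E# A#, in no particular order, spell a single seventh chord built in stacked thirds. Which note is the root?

Stacking in thirds gives F# – A# – C# – E#, so F# is the root — F# major seventh.

F#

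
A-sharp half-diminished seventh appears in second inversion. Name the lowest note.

A-sharp half-diminished seventh = A-sharp–C-sharp–E–G-sharp. Second inversion → fifth in the bass = E.

E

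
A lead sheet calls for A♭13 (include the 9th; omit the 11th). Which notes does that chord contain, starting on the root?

A♭ C E♭ G♭ B♭ F

A♭13: dominant thirteenth on A♭.
- root: A♭
- major 3rd: C
- perfect 5th: E♭
- minor 7th: G♭
- major 9th: B♭
- major 13th: F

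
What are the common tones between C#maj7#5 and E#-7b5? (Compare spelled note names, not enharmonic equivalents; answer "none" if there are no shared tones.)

E#

C#maj7#5: C# E# G## B#
E#-7b5: E# G# B D#
Common to both → E#.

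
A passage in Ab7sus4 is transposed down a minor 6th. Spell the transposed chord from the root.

A minor 6th down from Ab is C, so the new chord is C dominant seventh suspended fourth.
Root: C
Perfect 4th (4th): F
Perfect 5th (5th): G
Minor 7th (7th): Bb

C F G Bb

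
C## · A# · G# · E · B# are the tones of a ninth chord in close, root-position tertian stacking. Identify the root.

Stacking in thirds gives A# – C## – E – G# – B#, so A# is the root — A# dominant ninth flat five.

A#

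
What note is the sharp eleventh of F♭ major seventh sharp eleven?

B-flat

F♭ major seventh sharp eleven is built on F-flat; its 11th is an augmented 11th above the root.
A fourth above F uses the letter B, and the augmented 11th above F-flat is B-flat.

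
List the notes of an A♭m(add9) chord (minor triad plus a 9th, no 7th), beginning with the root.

Ab Cb Eb Bb

Root Ab, quality minor added-ninth:
Ab — root
Cb — minor 3rd
Eb — perfect 5th
Bb — major 9th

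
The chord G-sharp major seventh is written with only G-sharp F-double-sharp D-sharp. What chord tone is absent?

B-sharp

The full G-sharp major seventh chord is G-sharp, B-sharp, D-sharp, F-double-sharp.
Comparing with the voicing, the major 3rd (3rd) — B-sharp — is absent.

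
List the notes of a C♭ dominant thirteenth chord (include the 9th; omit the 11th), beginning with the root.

Cb – Eb – Gb – Bbb – Db – Ab

C♭ dominant thirteenth: dominant thirteenth on Cb.
Root: Cb
Major 3rd (3rd): Eb
Perfect 5th (5th): Gb
Minor 7th (7th): Bbb
Major 9th (9th): Db
Major 13th (13th): Ab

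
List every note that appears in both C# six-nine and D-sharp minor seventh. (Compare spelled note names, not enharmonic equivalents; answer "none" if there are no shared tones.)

C-sharp  A-sharp  D-sharp

C# six-nine: C-sharp E-sharp G-sharp A-sharp D-sharp
D-sharp minor seventh: D-sharp F-sharp A-sharp C-sharp
Common to both → C-sharp, A-sharp, D-sharp.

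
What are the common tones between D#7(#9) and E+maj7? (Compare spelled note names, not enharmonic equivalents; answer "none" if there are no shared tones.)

D#

D#7(#9): D# F## A# C# E##
E+maj7: E G# B# D#
Common to both → D#.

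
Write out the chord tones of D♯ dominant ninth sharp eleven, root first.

D#, F##, A#, C#, E#, G##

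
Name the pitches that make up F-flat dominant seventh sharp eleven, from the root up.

Root Fb, quality dominant seventh sharp eleven:
Root: Fb
Major 3rd (3rd): Ab
Perfect 5th (5th): Cb
Minor 7th (7th): Ebb
Augmented 11th (11th): Bb

Fb  Ab  Cb  Ebb  Bb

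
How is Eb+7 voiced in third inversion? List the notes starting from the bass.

Db, Eb, G, B

Eb+7 = Eb–G–B–Db; third inversion → seventh (Db) lowest.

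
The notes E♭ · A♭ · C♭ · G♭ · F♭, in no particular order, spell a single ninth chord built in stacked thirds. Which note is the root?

Stacking in thirds gives F♭ – A♭ – C♭ – E♭ – G♭, so F♭ is the root — F♭ major ninth.

F♭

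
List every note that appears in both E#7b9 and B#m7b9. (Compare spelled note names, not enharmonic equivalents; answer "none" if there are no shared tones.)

B#, D#

E#7b9: E# G## B# D# F#
B#m7b9: B# D# F## A# C#
Common to both → B#, D#.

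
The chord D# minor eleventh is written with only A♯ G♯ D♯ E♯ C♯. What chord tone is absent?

The full D# minor eleventh chord is D♯, F♯, A♯, C♯, E♯, G♯.
Comparing with the voicing, the minor 3rd (3rd) — F♯ — is absent.

F♯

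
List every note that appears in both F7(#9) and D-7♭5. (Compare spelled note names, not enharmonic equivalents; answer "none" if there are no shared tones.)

F7(#9): F A C Eb G#
D-7♭5: D F Ab C
Common to both → F, C.

F, C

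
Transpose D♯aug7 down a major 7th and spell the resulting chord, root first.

A major 7th down from D# is E, so the new chord is E augmented seventh.
E — root
G# — major 3rd
B# — augmented 5th
D — minor 7th

E  G#  B#  D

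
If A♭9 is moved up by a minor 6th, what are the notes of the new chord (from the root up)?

Transposed root: Ab → Fb (minor 6th up). So we spell Fb dominant ninth:
root → Fb
3rd (major 3rd) → Ab
5th (perfect 5th) → Cb
7th (minor 7th) → Ebb
9th (major 9th) → Gb

Fb – Ab – Cb – Ebb – Gb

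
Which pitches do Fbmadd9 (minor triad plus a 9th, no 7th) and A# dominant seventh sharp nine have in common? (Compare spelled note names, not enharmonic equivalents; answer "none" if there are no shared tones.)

Fbmadd9: Fb Abb Cb Gb
A# dominant seventh sharp nine: A# C## E# G# B##
Common to both → none.

none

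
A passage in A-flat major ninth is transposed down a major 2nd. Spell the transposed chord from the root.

Transposed root: A-flat → G-flat (major 2nd down). So we spell G-flat major ninth:
root → G-flat
3rd (major 3rd) → B-flat
5th (perfect 5th) → D-flat
7th (major 7th) → F
9th (major 9th) → A-flat

G-flat, B-flat, D-flat, F, A-flat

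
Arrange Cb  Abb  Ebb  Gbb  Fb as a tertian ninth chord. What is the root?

Stacking in thirds gives Fb – Abb – Cb – Ebb – Gbb, so Fb is the root — Fb minor seventh flat nine.

Fb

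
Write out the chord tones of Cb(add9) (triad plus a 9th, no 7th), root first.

Root C♭, quality added-ninth:
Root: C♭
Major 3rd (3rd): E♭
Perfect 5th (5th): G♭
Major 9th (9th): D♭

C♭ E♭ G♭ D♭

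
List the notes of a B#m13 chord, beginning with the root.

B#m13: minor thirteenth on B#.
- root: B#
- minor 3rd: D#
- perfect 5th: F##
- minor 7th: A#
- major 9th: C##
- perfect 11th: E#
- major 13th: G##

B# D# F## A# C## E# G##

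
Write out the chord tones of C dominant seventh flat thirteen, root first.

C – E – G – B-flat – A-flat

C dominant seventh flat thirteen is a dominant seventh flat thirteen built on C.
root → C
3rd (major 3rd) → E
5th (perfect 5th) → G
7th (minor 7th) → B-flat
13th (minor 13th) → A-flat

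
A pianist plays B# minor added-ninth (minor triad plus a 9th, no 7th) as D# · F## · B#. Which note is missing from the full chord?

C##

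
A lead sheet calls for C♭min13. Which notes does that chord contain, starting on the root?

Root Cb, quality minor thirteenth:
Cb — root
Ebb — minor 3rd
Gb — perfect 5th
Bbb — minor 7th
Db — major 9th
Fb — perfect 11th
Ab — major 13th

Cb  Ebb  Gb  Bbb  Db  Fb  Ab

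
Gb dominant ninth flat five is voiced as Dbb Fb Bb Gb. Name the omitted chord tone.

Ab

The full Gb dominant ninth flat five chord is Gb, Bb, Dbb, Fb, Ab.
Comparing with the voicing, the major 9th (9th) — Ab — is absent.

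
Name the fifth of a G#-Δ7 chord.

D♯

G#-Δ7 is built on G♯; its 5th is a perfect 5th above the root.
A fifth above G uses the letter D, and the perfect 5th above G♯ is D♯.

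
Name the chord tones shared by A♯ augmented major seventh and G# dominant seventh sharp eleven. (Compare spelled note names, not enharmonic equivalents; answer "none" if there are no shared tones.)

A♯ augmented major seventh = A-sharp, C-double-sharp, E-double-sharp, G-double-sharp.
G# dominant seventh sharp eleven = G-sharp, B-sharp, D-sharp, F-sharp, C-double-sharp.
Shared: C-double-sharp.

C-double-sharp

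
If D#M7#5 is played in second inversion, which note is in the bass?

A𝄪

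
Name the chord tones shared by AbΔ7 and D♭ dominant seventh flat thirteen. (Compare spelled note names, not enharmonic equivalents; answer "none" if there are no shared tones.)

AbΔ7: Ab C Eb G
D♭ dominant seventh flat thirteen: Db F Ab Cb Bbb
Common to both → Ab.

Ab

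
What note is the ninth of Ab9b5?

Bb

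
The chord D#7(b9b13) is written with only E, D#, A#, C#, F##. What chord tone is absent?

B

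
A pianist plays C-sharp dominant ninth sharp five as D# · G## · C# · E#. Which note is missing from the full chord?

The full C-sharp dominant ninth sharp five chord is C#, E#, G##, B, D#.
Comparing with the voicing, the minor 7th (7th) — B — is absent.

B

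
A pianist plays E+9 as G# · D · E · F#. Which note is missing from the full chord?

B#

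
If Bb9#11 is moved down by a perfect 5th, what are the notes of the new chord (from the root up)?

E♭, G, B♭, D♭, F, A

B♭ down a perfect 5th → E♭. New chord: E♭ dominant ninth sharp eleven.
E♭ — root
G — major 3rd
B♭ — perfect 5th
D♭ — minor 7th
F — major 9th
A — augmented 11th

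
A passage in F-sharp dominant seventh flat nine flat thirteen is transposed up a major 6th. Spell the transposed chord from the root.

D♯ F𝄪 A♯ C♯ E B

A major 6th up from F♯ is D♯, so the new chord is D♯ dominant seventh flat nine flat thirteen.
D♯ — root
F𝄪 — major 3rd
A♯ — perfect 5th
C♯ — minor 7th
E — minor 9th
B — minor 13th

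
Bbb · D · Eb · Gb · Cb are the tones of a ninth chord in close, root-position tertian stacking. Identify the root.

Cb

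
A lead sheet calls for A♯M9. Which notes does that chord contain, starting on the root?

A#, C##, E#, G##, B#

A♯M9 is a major ninth built on A#.
root → A#
3rd (major 3rd) → C##
5th (perfect 5th) → E#
7th (major 7th) → G##
9th (major 9th) → B#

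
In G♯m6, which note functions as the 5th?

G♯m6 is built on G#; its 5th is a perfect 5th above the root.
A fifth above G uses the letter D, and the perfect 5th above G# is D#.

D#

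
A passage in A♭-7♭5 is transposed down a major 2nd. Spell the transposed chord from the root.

Gb, Bbb, Dbb, Fb

Ab down a major 2nd → Gb. New chord: Gb half-diminished seventh.
root → Gb
3rd (minor 3rd) → Bbb
5th (diminished 5th) → Dbb
7th (minor 7th) → Fb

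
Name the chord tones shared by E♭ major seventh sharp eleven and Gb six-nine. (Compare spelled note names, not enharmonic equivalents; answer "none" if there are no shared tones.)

Eb  Bb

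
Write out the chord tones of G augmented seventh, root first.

G augmented seventh: augmented seventh on G.
Root: G
Major 3rd (3rd): B
Augmented 5th (5th): D#
Minor 7th (7th): F

G, B, D#, F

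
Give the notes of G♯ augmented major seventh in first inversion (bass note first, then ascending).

In root position, G♯ augmented major seventh is G-sharp–B-sharp–D-double-sharp–F-double-sharp.
First inversion puts the third (B-sharp) in the bass.

B-sharp, D-double-sharp, F-double-sharp, G-sharp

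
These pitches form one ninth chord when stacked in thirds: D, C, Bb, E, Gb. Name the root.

Arranged so that each adjacent pair is a third by letter name: C – E – Gb – Bb – D.
The bottom of that stack, C, is the root (this is C dominant ninth flat five).

C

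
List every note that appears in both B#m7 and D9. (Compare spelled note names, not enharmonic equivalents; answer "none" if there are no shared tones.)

none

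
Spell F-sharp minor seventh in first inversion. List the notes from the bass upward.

A, C-sharp, E, F-sharp

In root position, F-sharp minor seventh is F-sharp–A–C-sharp–E.
First inversion puts the third (A) in the bass.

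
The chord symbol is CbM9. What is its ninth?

Root of CbM9 = Cb. The 9th is a major 9th: Cb up a major 9th → Db.

Db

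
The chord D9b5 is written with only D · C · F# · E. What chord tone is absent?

Ab

The full D9b5 chord is D, F#, Ab, C, E.
Comparing with the voicing, the diminished 5th (5th) — Ab — is absent.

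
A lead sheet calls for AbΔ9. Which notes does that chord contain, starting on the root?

AbΔ9: major ninth on Ab.
- root: Ab
- major 3rd: C
- perfect 5th: Eb
- major 7th: G
- major 9th: Bb

Ab, C, Eb, G, Bb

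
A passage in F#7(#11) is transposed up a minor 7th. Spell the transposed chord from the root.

A minor 7th up from F♯ is E, so the new chord is E dominant seventh sharp eleven.
E — root
G♯ — major 3rd
B — perfect 5th
D — minor 7th
A♯ — augmented 11th

E  G♯  B  D  A♯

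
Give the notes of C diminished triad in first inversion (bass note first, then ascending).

C diminished triad = C–E♭–G♭; first inversion → third (E♭) lowest.

E♭, G♭, C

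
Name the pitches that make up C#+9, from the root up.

C#+9: dominant ninth sharp five on C#.
root → C#
3rd (major 3rd) → E#
5th (augmented 5th) → G##
7th (minor 7th) → B
9th (major 9th) → D#

C#, E#, G##, B, D#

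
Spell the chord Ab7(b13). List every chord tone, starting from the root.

A♭ C E♭ G♭ F♭

Root A♭, quality dominant seventh flat thirteen:
root → A♭
3rd (major 3rd) → C
5th (perfect 5th) → E♭
7th (minor 7th) → G♭
13th (minor 13th) → F♭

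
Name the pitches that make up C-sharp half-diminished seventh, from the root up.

C-sharp half-diminished seventh: half-diminished seventh on C-sharp.
C-sharp — root
E — minor 3rd
G — diminished 5th
B — minor 7th

C-sharp – E – G – B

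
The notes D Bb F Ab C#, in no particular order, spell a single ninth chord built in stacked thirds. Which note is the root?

Arranged so that each adjacent pair is a third by letter name: Bb – D – F – Ab – C#.
The bottom of that stack, Bb, is the root (this is Bb dominant seventh sharp nine).

Bb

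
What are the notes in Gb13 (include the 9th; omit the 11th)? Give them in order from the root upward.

Gb13 is a dominant thirteenth built on Gb.
Root: Gb
Major 3rd (3rd): Bb
Perfect 5th (5th): Db
Minor 7th (7th): Fb
Major 9th (9th): Ab
Major 13th (13th): Eb

Gb – Bb – Db – Fb – Ab – Eb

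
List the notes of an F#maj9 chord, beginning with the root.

F#, A#, C#, E#, G#

F#maj9 is a major ninth built on F#.
F# — root
A# — major 3rd
C# — perfect 5th
E# — major 7th
G# — major 9th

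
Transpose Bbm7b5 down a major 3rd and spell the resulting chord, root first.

Bb down a major 3rd → Gb. New chord: Gb half-diminished seventh.
Gb — root
Bbb — minor 3rd
Dbb — diminished 5th
Fb — minor 7th

Gb Bbb Dbb Fb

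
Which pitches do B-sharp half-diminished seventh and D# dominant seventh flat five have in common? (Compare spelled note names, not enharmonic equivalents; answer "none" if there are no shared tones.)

D-sharp

B-sharp half-diminished seventh: B-sharp D-sharp F-sharp A-sharp
D# dominant seventh flat five: D-sharp F-double-sharp A C-sharp
Common to both → D-sharp.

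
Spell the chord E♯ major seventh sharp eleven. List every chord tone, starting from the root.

E#, G##, B#, D##, A##

Root E#, quality major seventh sharp eleven:
root → E#
3rd (major 3rd) → G##
5th (perfect 5th) → B#
7th (major 7th) → D##
11th (augmented 11th) → A##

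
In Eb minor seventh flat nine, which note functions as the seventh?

Db

Eb minor seventh flat nine is built on Eb; its 7th is a minor 7th above the root.
A seventh above E uses the letter D, and the minor 7th above Eb is Db.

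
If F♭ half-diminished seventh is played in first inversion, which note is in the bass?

F♭ half-diminished seventh in root position is Fb–Abb–Cbb–Ebb.
First inversion places the third in the bass, which is Abb.

Abb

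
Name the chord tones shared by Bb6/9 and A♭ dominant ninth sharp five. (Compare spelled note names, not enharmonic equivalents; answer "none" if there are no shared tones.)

Bb6/9 = Bb, D, F, G, C.
A♭ dominant ninth sharp five = Ab, C, E, Gb, Bb.
Shared: Bb, C.

Bb, C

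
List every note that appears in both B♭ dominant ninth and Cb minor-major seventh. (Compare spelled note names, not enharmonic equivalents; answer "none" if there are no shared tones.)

B♭ dominant ninth: B-flat D F A-flat C
Cb minor-major seventh: C-flat E-double-flat G-flat B-flat
Common to both → B-flat.

B-flat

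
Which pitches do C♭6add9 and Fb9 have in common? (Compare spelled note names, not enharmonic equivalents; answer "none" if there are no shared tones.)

Cb  Gb  Ab

C♭6add9 = Cb, Eb, Gb, Ab, Db.
Fb9 = Fb, Ab, Cb, Ebb, Gb.
Shared: Cb, Gb, Ab.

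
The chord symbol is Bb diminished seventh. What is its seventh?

Root of Bb diminished seventh = B♭. The 7th is a diminished 7th: B♭ up a diminished 7th → A𝄫.

A𝄫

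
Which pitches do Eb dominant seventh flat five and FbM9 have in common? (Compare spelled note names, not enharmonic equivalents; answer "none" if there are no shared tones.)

Eb dominant seventh flat five = Eb, G, Bbb, Db.
FbM9 = Fb, Ab, Cb, Eb, Gb.
Shared: Eb.

Eb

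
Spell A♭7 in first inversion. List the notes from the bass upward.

C, E♭, G♭, A♭

In root position, A♭7 is A♭–C–E♭–G♭.
First inversion puts the third (C) in the bass.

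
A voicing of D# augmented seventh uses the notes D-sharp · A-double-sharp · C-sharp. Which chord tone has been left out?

The full D# augmented seventh chord is D-sharp, F-double-sharp, A-double-sharp, C-sharp.
Comparing with the voicing, the major 3rd (3rd) — F-double-sharp — is absent.

F-double-sharp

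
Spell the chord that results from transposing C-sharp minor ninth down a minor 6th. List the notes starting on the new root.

E-sharp  G-sharp  B-sharp  D-sharp  F-double-sharp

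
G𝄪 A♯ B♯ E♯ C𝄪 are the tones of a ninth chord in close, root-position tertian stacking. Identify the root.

A♯

Stacking in thirds gives A♯ – C𝄪 – E♯ – G𝄪 – B♯, so A♯ is the root — A♯ major ninth.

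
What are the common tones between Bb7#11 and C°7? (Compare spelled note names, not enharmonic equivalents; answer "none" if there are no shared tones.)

none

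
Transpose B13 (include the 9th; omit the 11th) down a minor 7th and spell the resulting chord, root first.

B down a minor 7th → C#. New chord: C# dominant thirteenth.
C# — root
E# — major 3rd
G# — perfect 5th
B — minor 7th
D# — major 9th
A# — major 13th

C#  E#  G#  B  D#  A#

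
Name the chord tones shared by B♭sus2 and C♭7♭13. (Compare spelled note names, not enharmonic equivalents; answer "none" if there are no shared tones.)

B♭sus2 = Bb, C, F.
C♭7♭13 = Cb, Eb, Gb, Bbb, Abb.
Shared: none.

none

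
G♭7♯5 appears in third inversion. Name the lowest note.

Fb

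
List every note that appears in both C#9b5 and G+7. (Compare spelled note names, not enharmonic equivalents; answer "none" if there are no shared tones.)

G, B, D♯

C#9b5: C♯ E♯ G B D♯
G+7: G B D♯ F
Common to both → G, B, D♯.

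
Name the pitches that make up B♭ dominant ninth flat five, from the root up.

B♭ D F♭ A♭ C

B♭ dominant ninth flat five: dominant ninth flat five on B♭.
Root: B♭
Major 3rd (3rd): D
Diminished 5th (5th): F♭
Minor 7th (7th): A♭
Major 9th (9th): C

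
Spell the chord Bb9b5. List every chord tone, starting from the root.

Bb – D – Fb – Ab – C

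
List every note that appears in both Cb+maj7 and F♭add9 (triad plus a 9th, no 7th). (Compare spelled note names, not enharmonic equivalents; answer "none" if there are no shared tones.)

Cb+maj7 = Cb, Eb, G, Bb.
F♭add9 = Fb, Ab, Cb, Gb.
Shared: Cb.

Cb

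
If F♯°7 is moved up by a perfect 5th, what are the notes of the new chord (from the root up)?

C# – E – G – Bb

F# up a perfect 5th → C#. New chord: C# diminished seventh.
root → C#
3rd (minor 3rd) → E
5th (diminished 5th) → G
7th (diminished 7th) → Bb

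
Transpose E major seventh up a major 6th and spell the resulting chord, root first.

C-sharp – E-sharp – G-sharp – B-sharp

Transposed root: E → C-sharp (major 6th up). So we spell C-sharp major seventh:
C-sharp — root
E-sharp — major 3rd
G-sharp — perfect 5th
B-sharp — major 7th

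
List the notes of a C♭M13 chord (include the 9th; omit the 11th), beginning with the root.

Cb  Eb  Gb  Bb  Db  Ab

C♭M13 is a major thirteenth built on Cb.
- root: Cb
- major 3rd: Eb
- perfect 5th: Gb
- major 7th: Bb
- major 9th: Db
- major 13th: Ab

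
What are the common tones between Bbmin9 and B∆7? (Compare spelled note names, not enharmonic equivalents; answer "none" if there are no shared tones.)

Bbmin9: B♭ D♭ F A♭ C
B∆7: B D♯ F♯ A♯
Common to both → none.

none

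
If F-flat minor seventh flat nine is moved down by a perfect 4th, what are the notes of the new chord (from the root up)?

Cb, Ebb, Gb, Bbb, Dbb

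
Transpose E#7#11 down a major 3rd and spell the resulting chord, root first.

Transposed root: E# → C# (major 3rd down). So we spell C# dominant seventh sharp eleven:
Root: C#
Major 3rd (3rd): E#
Perfect 5th (5th): G#
Minor 7th (7th): B
Augmented 11th (11th): F##

C# – E# – G# – B – F##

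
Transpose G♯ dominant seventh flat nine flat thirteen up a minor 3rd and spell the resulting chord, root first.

B, D♯, F♯, A, C, G

A minor 3rd up from G♯ is B, so the new chord is B dominant seventh flat nine flat thirteen.
Root: B
Major 3rd (3rd): D♯
Perfect 5th (5th): F♯
Minor 7th (7th): A
Minor 9th (9th): C
Minor 13th (13th): G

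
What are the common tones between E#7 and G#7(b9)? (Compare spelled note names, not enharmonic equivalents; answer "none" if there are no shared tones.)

E#7 = E#, G##, B#, D#.
G#7(b9) = G#, B#, D#, F#, A.
Shared: B#, D#.

B#, D#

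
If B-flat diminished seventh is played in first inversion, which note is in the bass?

B-flat diminished seventh in root position is Bb–Db–Fb–Abb.
First inversion places the third in the bass, which is Db.

Db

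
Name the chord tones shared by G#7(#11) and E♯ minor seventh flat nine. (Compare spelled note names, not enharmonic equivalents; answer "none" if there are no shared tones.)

G#, B#, D#, F#

G#7(#11): G# B# D# F# C##
E♯ minor seventh flat nine: E# G# B# D# F#
Common to both → G#, B#, D#, F#.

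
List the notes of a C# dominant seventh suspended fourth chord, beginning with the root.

C#, F#, G#, B

Root C#, quality dominant seventh suspended fourth:
Root: C#
Perfect 4th (4th): F#
Perfect 5th (5th): G#
Minor 7th (7th): B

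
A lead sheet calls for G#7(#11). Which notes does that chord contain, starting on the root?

Root G#, quality dominant seventh sharp eleven:
Root: G#
Major 3rd (3rd): B#
Perfect 5th (5th): D#
Minor 7th (7th): F#
Augmented 11th (11th): C##

G#, B#, D#, F#, C##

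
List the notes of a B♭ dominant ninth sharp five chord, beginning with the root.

B♭ dominant ninth sharp five: dominant ninth sharp five on Bb.
- root: Bb
- major 3rd: D
- augmented 5th: F#
- minor 7th: Ab
- major 9th: C

Bb, D, F#, Ab, C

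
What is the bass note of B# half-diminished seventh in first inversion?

B# half-diminished seventh = B-sharp–D-sharp–F-sharp–A-sharp. First inversion → third in the bass = D-sharp.

D-sharp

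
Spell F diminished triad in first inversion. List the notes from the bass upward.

A-flat  C-flat  F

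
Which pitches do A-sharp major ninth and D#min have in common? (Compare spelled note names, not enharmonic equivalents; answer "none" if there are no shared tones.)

A-sharp major ninth = A♯, C𝄪, E♯, G𝄪, B♯.
D#min = D♯, F♯, A♯.
Shared: A♯.

A♯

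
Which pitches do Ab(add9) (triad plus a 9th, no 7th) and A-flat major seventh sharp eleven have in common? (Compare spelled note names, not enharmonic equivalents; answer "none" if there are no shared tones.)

Ab C Eb

Ab(add9) = Ab, C, Eb, Bb.
A-flat major seventh sharp eleven = Ab, C, Eb, G, D.
Shared: Ab, C, Eb.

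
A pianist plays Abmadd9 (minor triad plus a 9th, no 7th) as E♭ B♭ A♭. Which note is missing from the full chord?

The full Abmadd9 chord is A♭, C♭, E♭, B♭.
Comparing with the voicing, the minor 3rd (3rd) — C♭ — is absent.

C♭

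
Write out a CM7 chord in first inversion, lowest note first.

CM7 = C–E–G–B; first inversion → third (E) lowest.

E G B C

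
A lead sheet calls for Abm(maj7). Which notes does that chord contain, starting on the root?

Abm(maj7): minor-major seventh on Ab.
Ab — root
Cb — minor 3rd
Eb — perfect 5th
G — major 7th

Ab  Cb  Eb  G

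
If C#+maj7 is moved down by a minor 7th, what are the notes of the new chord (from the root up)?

C# down a minor 7th → D#. New chord: D# augmented major seventh.
root → D#
3rd (major 3rd) → F##
5th (augmented 5th) → A##
7th (major 7th) → C##

D#, F##, A##, C##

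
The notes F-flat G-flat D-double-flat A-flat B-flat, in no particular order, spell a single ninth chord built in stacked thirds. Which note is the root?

Arranged so that each adjacent pair is a third by letter name: G-flat – B-flat – D-double-flat – F-flat – A-flat.
The bottom of that stack, G-flat, is the root (this is G-flat dominant ninth flat five).

G-flat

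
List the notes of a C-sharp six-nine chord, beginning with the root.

C-sharp six-nine is a six-nine built on C#.
root → C#
3rd (major 3rd) → E#
5th (perfect 5th) → G#
6th (major 6th) → A#
9th (major 9th) → D#

C# E# G# A# D#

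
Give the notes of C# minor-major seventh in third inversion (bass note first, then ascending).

In root position, C# minor-major seventh is C#–E–G#–B#.
Third inversion puts the seventh (B#) in the bass.

B#  C#  E  G#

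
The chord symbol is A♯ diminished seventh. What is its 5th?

A♯ diminished seventh is built on A-sharp; its 5th is a diminished 5th above the root.
A fifth above A uses the letter E, and the diminished 5th above A-sharp is E.

E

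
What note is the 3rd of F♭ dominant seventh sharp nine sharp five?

F♭ dominant seventh sharp nine sharp five is built on F♭; its 3rd is a major 3rd above the root.
A third above F uses the letter A, and the major 3rd above F♭ is A♭.

A♭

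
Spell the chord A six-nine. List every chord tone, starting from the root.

A, C-sharp, E, F-sharp, B

Root A, quality six-nine:
Root: A
Major 3rd (3rd): C-sharp
Perfect 5th (5th): E
Major 6th (6th): F-sharp
Major 9th (9th): B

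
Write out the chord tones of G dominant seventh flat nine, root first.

G B D F A♭

G dominant seventh flat nine is a dominant seventh flat nine built on G.
root → G
3rd (major 3rd) → B
5th (perfect 5th) → D
7th (minor 7th) → F
9th (minor 9th) → A♭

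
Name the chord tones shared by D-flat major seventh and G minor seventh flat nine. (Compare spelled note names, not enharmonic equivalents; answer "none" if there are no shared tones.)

D-flat major seventh = Db, F, Ab, C.
G minor seventh flat nine = G, Bb, D, F, Ab.
Shared: F, Ab.

F, Ab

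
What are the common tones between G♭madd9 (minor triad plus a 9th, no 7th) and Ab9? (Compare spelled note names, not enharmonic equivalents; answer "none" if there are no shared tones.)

Gb, Ab

G♭madd9 = Gb, Bbb, Db, Ab.
Ab9 = Ab, C, Eb, Gb, Bb.
Shared: Gb, Ab.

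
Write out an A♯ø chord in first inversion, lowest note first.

C#  E  G#  A#

In root position, A♯ø is A#–C#–E–G#.
First inversion puts the third (C#) in the bass.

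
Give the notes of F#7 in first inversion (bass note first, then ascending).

A# – C# – E – F#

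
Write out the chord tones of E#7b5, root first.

E# – G## – B – D#

Root E#, quality dominant seventh flat five:
Root: E#
Major 3rd (3rd): G##
Diminished 5th (5th): B
Minor 7th (7th): D#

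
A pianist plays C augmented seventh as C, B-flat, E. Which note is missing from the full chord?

The full C augmented seventh chord is C, E, G-sharp, B-flat.
Comparing with the voicing, the augmented 5th (5th) — G-sharp — is absent.

G-sharp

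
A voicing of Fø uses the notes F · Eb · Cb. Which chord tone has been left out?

Ab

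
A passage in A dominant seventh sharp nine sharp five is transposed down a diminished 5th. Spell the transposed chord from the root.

D♯, F𝄪, A𝄪, C♯, E𝄪

A down a diminished 5th → D♯. New chord: D♯ dominant seventh sharp nine sharp five.
Root: D♯
Major 3rd (3rd): F𝄪
Augmented 5th (5th): A𝄪
Minor 7th (7th): C♯
Augmented 9th (9th): E𝄪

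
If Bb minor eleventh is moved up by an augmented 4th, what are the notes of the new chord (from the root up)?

E G B D F# A

An augmented 4th up from Bb is E, so the new chord is E minor eleventh.
E — root
G — minor 3rd
B — perfect 5th
D — minor 7th
F# — major 9th
A — perfect 11th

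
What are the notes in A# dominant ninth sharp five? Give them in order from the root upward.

A-sharp C-double-sharp E-double-sharp G-sharp B-sharp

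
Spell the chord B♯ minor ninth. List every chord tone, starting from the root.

B-sharp D-sharp F-double-sharp A-sharp C-double-sharp

B♯ minor ninth is a minor ninth built on B-sharp.
Root: B-sharp
Minor 3rd (3rd): D-sharp
Perfect 5th (5th): F-double-sharp
Minor 7th (7th): A-sharp
Major 9th (9th): C-double-sharp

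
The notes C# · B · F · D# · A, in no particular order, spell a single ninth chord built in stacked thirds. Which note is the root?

B

Stacking in thirds gives B – D# – F – A – C#, so B is the root — B dominant ninth flat five.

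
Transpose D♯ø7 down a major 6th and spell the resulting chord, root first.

F# – A – C – E

D# down a major 6th → F#. New chord: F# half-diminished seventh.
root → F#
3rd (minor 3rd) → A
5th (diminished 5th) → C
7th (minor 7th) → E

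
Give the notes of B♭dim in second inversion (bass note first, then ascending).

Fb  Bb  Db

B♭dim = Bb–Db–Fb; second inversion → fifth (Fb) lowest.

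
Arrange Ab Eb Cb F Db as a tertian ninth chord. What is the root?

Stacking in thirds gives Db – F – Ab – Cb – Eb, so Db is the root — Db dominant ninth.

Db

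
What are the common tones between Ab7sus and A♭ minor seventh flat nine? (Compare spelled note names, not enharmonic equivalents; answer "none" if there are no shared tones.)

Ab7sus: Ab Db Eb Gb
A♭ minor seventh flat nine: Ab Cb Eb Gb Bbb
Common to both → Ab, Eb, Gb.

Ab, Eb, Gb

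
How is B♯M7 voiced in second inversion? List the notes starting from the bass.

In root position, B♯M7 is B#–D##–F##–A##.
Second inversion puts the fifth (F##) in the bass.

F##, A##, B#, D##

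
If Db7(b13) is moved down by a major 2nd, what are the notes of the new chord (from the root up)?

Cb  Eb  Gb  Bbb  Abb

A major 2nd down from Db is Cb, so the new chord is Cb dominant seventh flat thirteen.
Cb — root
Eb — major 3rd
Gb — perfect 5th
Bbb — minor 7th
Abb — minor 13th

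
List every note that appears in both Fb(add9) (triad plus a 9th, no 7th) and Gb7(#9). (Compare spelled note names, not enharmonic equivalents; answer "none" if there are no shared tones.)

Fb – Gb

Fb(add9): Fb Ab Cb Gb
Gb7(#9): Gb Bb Db Fb A
Common to both → Fb, Gb.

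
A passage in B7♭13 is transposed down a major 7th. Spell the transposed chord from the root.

A major 7th down from B is C, so the new chord is C dominant seventh flat thirteen.
- root: C
- major 3rd: E
- perfect 5th: G
- minor 7th: Bb
- minor 13th: Ab

C  E  G  Bb  Ab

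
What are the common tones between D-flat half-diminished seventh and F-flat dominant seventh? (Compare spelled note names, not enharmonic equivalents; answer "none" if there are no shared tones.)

D-flat half-diminished seventh = D-flat, F-flat, A-double-flat, C-flat.
F-flat dominant seventh = F-flat, A-flat, C-flat, E-double-flat.
Shared: F-flat, C-flat.

F-flat – C-flat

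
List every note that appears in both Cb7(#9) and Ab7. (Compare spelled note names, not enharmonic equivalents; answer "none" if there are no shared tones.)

E♭, G♭

Cb7(#9): C♭ E♭ G♭ B𝄫 D
Ab7: A♭ C E♭ G♭
Common to both → E♭, G♭.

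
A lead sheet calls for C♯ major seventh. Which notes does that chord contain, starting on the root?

C# E# G# B#

C♯ major seventh is a major seventh built on C#.
root → C#
3rd (major 3rd) → E#
5th (perfect 5th) → G#
7th (major 7th) → B#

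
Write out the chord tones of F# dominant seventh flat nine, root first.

F#  A#  C#  E  G

F# dominant seventh flat nine is a dominant seventh flat nine built on F#.
root → F#
3rd (major 3rd) → A#
5th (perfect 5th) → C#
7th (minor 7th) → E
9th (minor 9th) → G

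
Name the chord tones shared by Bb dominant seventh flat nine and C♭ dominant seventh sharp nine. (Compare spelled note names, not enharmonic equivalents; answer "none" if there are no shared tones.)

D, C-flat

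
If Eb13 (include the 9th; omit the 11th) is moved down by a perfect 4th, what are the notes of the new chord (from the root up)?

Bb – D – F – Ab – C – G

Eb down a perfect 4th → Bb. New chord: Bb dominant thirteenth.
Root: Bb
Major 3rd (3rd): D
Perfect 5th (5th): F
Minor 7th (7th): Ab
Major 9th (9th): C
Major 13th (13th): G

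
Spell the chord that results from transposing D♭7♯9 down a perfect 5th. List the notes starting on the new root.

Transposed root: Db → Gb (perfect 5th down). So we spell Gb dominant seventh sharp nine:
Gb — root
Bb — major 3rd
Db — perfect 5th
Fb — minor 7th
A — augmented 9th

Gb, Bb, Db, Fb, A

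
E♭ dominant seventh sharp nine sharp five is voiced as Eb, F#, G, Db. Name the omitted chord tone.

B

The full E♭ dominant seventh sharp nine sharp five chord is Eb, G, B, Db, F#.
Comparing with the voicing, the augmented 5th (5th) — B — is absent.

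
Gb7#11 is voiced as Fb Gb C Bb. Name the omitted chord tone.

The full Gb7#11 chord is Gb, Bb, Db, Fb, C.
Comparing with the voicing, the perfect 5th (5th) — Db — is absent.

Db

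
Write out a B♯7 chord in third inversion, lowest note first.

A#, B#, D##, F##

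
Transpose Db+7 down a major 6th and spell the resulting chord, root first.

Fb – Ab – C – Ebb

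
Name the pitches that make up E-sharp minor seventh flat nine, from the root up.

E-sharp, G-sharp, B-sharp, D-sharp, F-sharp

E-sharp minor seventh flat nine is a minor seventh flat nine built on E-sharp.
Root: E-sharp
Minor 3rd (3rd): G-sharp
Perfect 5th (5th): B-sharp
Minor 7th (7th): D-sharp
Minor 9th (9th): F-sharp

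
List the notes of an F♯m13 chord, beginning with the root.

F♯m13: minor thirteenth on F#.
Root: F#
Minor 3rd (3rd): A
Perfect 5th (5th): C#
Minor 7th (7th): E
Major 9th (9th): G#
Perfect 11th (11th): B
Major 13th (13th): D#

F# – A – C# – E – G# – B – D#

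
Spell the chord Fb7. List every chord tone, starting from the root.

Fb7: dominant seventh on F♭.
Root: F♭
Major 3rd (3rd): A♭
Perfect 5th (5th): C♭
Minor 7th (7th): E𝄫

F♭, A♭, C♭, E𝄫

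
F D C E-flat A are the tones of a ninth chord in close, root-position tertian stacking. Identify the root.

Arranged so that each adjacent pair is a third by letter name: D – F – A – C – E-flat.
The bottom of that stack, D, is the root (this is D minor seventh flat nine).

D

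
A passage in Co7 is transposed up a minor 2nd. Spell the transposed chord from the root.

A minor 2nd up from C is Db, so the new chord is Db diminished seventh.
Db — root
Fb — minor 3rd
Abb — diminished 5th
Cbb — diminished 7th

Db Fb Abb Cbb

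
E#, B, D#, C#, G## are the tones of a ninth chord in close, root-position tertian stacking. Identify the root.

Arranged so that each adjacent pair is a third by letter name: C# – E# – G## – B – D#.
The bottom of that stack, C#, is the root (this is C# dominant ninth sharp five).

C#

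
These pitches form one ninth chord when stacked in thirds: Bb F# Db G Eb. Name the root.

Eb

Stacking in thirds gives Eb – G – Bb – Db – F#, so Eb is the root — Eb dominant seventh sharp nine.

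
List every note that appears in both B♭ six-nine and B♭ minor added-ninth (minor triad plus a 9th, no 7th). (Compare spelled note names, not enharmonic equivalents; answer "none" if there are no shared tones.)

B♭ six-nine: B-flat D F G C
B♭ minor added-ninth: B-flat D-flat F C
Common to both → B-flat, F, C.

B-flat – F – C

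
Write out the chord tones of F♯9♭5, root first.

F#, A#, C, E, G#

Root F#, quality dominant ninth flat five:
F# — root
A# — major 3rd
C — diminished 5th
E — minor 7th
G# — major 9th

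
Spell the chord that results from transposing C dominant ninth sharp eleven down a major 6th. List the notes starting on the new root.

Eb, G, Bb, Db, F, A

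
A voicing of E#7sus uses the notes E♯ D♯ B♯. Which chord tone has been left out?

A♯

The full E#7sus chord is E♯, A♯, B♯, D♯.
Comparing with the voicing, the perfect 4th (4th) — A♯ — is absent.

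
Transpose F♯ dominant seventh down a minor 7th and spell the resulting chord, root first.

G-sharp B-sharp D-sharp F-sharp

A minor 7th down from F-sharp is G-sharp, so the new chord is G-sharp dominant seventh.
Root: G-sharp
Major 3rd (3rd): B-sharp
Perfect 5th (5th): D-sharp
Minor 7th (7th): F-sharp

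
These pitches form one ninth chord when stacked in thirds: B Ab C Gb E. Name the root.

Arranged so that each adjacent pair is a third by letter name: Ab – C – E – Gb – B.
The bottom of that stack, Ab, is the root (this is Ab dominant seventh sharp nine sharp five).

Ab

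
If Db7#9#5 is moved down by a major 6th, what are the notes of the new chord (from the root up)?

Fb – Ab – C – Ebb – G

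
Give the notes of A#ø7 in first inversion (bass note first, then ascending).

C♯  E  G♯  A♯

In root position, A#ø7 is A♯–C♯–E–G♯.
First inversion puts the third (C♯) in the bass.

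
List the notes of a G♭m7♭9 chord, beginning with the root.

G♭  B𝄫  D♭  F♭  A𝄫

G♭m7♭9 is a minor seventh flat nine built on G♭.
- root: G♭
- minor 3rd: B𝄫
- perfect 5th: D♭
- minor 7th: F♭
- minor 9th: A𝄫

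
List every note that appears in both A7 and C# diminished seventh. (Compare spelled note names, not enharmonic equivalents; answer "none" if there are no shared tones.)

A7 = A, C#, E, G.
C# diminished seventh = C#, E, G, Bb.
Shared: C#, E, G.

C# – E – G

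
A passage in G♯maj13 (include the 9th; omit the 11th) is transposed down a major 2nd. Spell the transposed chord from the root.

A major 2nd down from G# is F#, so the new chord is F# major thirteenth.
F# — root
A# — major 3rd
C# — perfect 5th
E# — major 7th
G# — major 9th
D# — major 13th

F# – A# – C# – E# – G# – D#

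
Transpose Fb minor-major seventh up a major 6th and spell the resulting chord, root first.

A major 6th up from Fb is Db, so the new chord is Db minor-major seventh.
- root: Db
- minor 3rd: Fb
- perfect 5th: Ab
- major 7th: C

Db, Fb, Ab, C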